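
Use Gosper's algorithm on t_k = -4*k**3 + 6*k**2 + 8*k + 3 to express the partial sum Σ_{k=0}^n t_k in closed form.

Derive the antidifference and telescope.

S(n) = -n**4 + 6*n**2 + 8*n + 3

Compute t_(k+1)/t_k: get (4*k**3 + 6*k**2 - 8*k - 13)/(4*k**3 - 6*k**2 - 8*k - 3).
So A=1 and B=1, with C=k**3 - 3*k**2/2 - 2*k - 3/4.
Key eq: (1)·f(k+1) = (1)·f(k) + (k**3 - 3*k**2/2 - 2*k - 3/4).
deg f ≤ 4 (via 0,0,3).
Coefficient equations give f(k) = k**3*(k - 4)/4.
So s_k = (B(k−1)f/C)·t_k = (k**3*(k - 4)/(4*k**3 - 6*k**2 - 8*k - 3))·t_k = k**3*(4 - k).
s_(k+1) − s_k = k**3*(k - 4) + (3 - k)*(k + 1)**3 = t_k.
Evaluate: s_(n+1) = -n**4 + 6*n**2 + 8*n + 3; subtract s_(0) = 0 ⇒ S(n) = -n**4 + 6*n**2 + 8*n + 3.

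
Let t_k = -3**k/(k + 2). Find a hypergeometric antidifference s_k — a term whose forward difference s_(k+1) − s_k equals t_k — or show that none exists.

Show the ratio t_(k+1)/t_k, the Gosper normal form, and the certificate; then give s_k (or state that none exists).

no hypergeometric antidifference exists

r(k) = 3*(k + 2)/(k + 3) after simplifying.
Gosper form: A/B · C(k+1)/C(k) with A=3*k + 6, B=k + 3, C=1.
Key eq: (3*k + 6)·f(k+1) = (k + 2)·f(k) + (1).
deg f ≤ -1 (via 1,1,0).
Negative degree bound (-1): no f exists, t_k not Gosper-summable.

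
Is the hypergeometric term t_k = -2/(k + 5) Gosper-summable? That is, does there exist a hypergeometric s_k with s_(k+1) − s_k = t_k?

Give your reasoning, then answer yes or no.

Ratio r(k) = (k + 5)/(k + 6).
So A=k + 5 and B=k + 6, with C=1.
Key eq: (k + 5)·f(k+1) = (k + 5)·f(k) + (1).
Bound: deg f ≤ 0.
Generic f = c0 gives residual -1; -1 = 0 cannot hold, so t_k is not Gosper-summable.

No. Not Gosper-summable.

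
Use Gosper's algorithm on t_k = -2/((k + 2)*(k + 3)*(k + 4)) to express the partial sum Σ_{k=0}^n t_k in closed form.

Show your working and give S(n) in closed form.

t_(k+1)/t_k = (k + 2)/(k + 5).
Factor: A=k + 2; B=k + 5; C=1.
Solve (k + 2)·f(k+1) − (k + 4)·f(k) = 1.
Degrees (1,1,0) ⇒ d ≤ 2.
A polynomial solution: f(k) = k*(k + 5)/12.
R(k) = B(k−1)·f(k)/C(k) = k*(k + 4)*(k + 5)/12; s_k = R·t_k = k*(-k - 5)/(6*(k + 2)*(k + 3)).
Δs = -2/(k**3 + 9*k**2 + 26*k + 24), as required.
s_(n+1) = (-n**2 - 7*n - 6)/(6*(n**2 + 7*n + 12)) and s_(0) = 0, so S(n) = (-n**2 - 7*n - 6)/(6*(n**2 + 7*n + 12)).

S(n) = (-n**2 - 7*n - 6)/(6*(n**2 + 7*n + 12))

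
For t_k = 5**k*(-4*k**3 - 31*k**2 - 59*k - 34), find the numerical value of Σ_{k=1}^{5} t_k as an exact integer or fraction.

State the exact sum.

Σ = -5734340

t_(k+1)/t_k = 5*(4*k**3 + 43*k**2 + 133*k + 128)/(4*k**3 + 31*k**2 + 59*k + 34).
Take A(k)=5, B(k)=1, C(k)=k**3 + 31*k**2/4 + 59*k/4 + 17/2.
Solve (5)·f(k+1) − (1)·f(k) = k**3 + 31*k**2/4 + 59*k/4 + 17/2.
d = 3 from the (0,0,3) case.
A polynomial solution: f(k) = (k**3 + 4*k**2 + k + 1)/4.
So s_k = (B(k−1)f/C)·t_k = ((k**3 + 4*k**2 + k + 1)/(4*k**3 + 31*k**2 + 59*k + 34))·t_k = 5**k*(-k**3 - 4*k**2 - k - 1).
Check: Δs_k = 5**k*(-4*k**3 - 31*k**2 - 59*k - 34). ✓
Sum = s_(6) − s_(1); s_(6) = -5734375, s_(1) = -35 ⇒ -5734340.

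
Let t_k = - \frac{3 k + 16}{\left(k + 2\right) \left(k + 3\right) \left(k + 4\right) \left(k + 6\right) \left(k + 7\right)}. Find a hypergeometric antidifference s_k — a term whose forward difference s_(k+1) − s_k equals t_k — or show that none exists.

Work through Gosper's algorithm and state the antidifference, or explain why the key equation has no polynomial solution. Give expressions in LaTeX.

Compute t_(k+1)/t_k: get (k + 2)*(k + 6)*(3*k + 19)/((k + 5)*(k + 8)*(3*k + 16)).
Factor: A=k + 2; B=k + 8; C=k**2 + 31*k/3 + 80/3.
Solve (k + 2)·f(k+1) − (k + 7)·f(k) = k**2 + 31*k/3 + 80/3.
Bound: deg f ≤ 5.
A polynomial solution: f(k) = k*(k + 4)*(k + 5)*(k**2 + 11*k + 36)/108.
Certificate R = B(k−1)f/C = k*(k + 4)*(k + 7)*(k**2 + 11*k + 36)/(36*(3*k + 16)) gives s_k = k*(-k**2 - 11*k - 36)/(36*(k**3 + 11*k**2 + 36*k + 36)).
s_(k+1) − s_k = (-3*k - 16)/(k**5 + 22*k**4 + 185*k**3 + 740*k**2 + 1404*k + 1008) = t_k.

s_k = \frac{k \left(- k^{2} - 11 k - 36\right)}{36 \left(k^{3} + 11 k^{2} + 36 k + 36\right)}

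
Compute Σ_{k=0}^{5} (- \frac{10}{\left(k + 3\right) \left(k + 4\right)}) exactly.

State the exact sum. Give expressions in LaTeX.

r(k) = (k + 3)/(k + 5) after simplifying.
Factor: A=k + 3; B=k + 5; C=1.
Need (k + 3)·f(k+1) − (k + 4)·f(k) = 1.
deg f ≤ 1 (via 1,1,0).
Coefficient equations give f(k) = k/3.
Then R = B(k−1)f/C = k*(k + 4)/3, so s_k = R(k)·t_k = -10*k/(3*k + 9).
Verify: -10/(k**2 + 7*k + 12) matches t_k.
Σ_(k=0)^(5) t_k = s_(6) − s_(0) = -20/9 − (0) = -20/9.

Σ = -20/9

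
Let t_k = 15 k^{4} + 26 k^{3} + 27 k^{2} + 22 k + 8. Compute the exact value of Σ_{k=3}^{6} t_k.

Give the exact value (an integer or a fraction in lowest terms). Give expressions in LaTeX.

r(k) = (15*k**4 + 86*k**3 + 195*k**2 + 214*k + 98)/(15*k**4 + 26*k**3 + 27*k**2 + 22*k + 8) after simplifying.
Factor: A=1; B=1; C=k**4 + 26*k**3/15 + 9*k**2/5 + 22*k/15 + 8/15.
f must satisfy (1)·f(k+1) − (1)·f(k) = k**4 + 26*k**3/15 + 9*k**2/5 + 22*k/15 + 8/15.
deg f ≤ 5 (via 0,0,4).
Match coefficients ⇒ f(k) = k*(3*k**4 - k**3 + k**2 + 4*k + 1)/15.
Certificate R = B(k−1)f/C = k*(3*k**4 - k**3 + k**2 + 4*k + 1)/(15*k**4 + 26*k**3 + 27*k**2 + 22*k + 8) gives s_k = k*(3*k**4 - k**3 + k**2 + 4*k + 1).
s_(k+1) − s_k = 15*k**4 + 26*k**3 + 27*k**2 + 22*k + 8 = t_k.
Evaluate s at k=7 and k=3: 48566 and 714; difference 47852.

Σ = 47852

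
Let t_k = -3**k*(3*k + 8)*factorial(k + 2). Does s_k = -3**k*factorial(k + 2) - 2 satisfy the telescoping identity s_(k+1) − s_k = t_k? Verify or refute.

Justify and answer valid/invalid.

s_(k+1) = -3**(k + 1)*factorial(k + 3) - 2
s_(k+1) − s_k = -3**k*(3*k + 8)*factorial(k + 2)
(s_(k+1) − s_k) − t_k = 0

valid (s_(k+1) − s_k reduces to t_k)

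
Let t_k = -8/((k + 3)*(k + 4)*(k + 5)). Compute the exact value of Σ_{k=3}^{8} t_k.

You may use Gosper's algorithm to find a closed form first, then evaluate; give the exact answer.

Step 1: r(k) = (k + 3)/(k + 6).
So A=k + 3 and B=k + 6, with C=1.
Key eq: (k + 3)·f(k+1) = (k + 5)·f(k) + (1).
d = 2 from the (1,1,0) case.
A polynomial solution: f(k) = k*(k + 7)/24.
Certificate R = B(k−1)f/C = k*(k + 5)*(k + 7)/24 gives s_k = k*(-k - 7)/(3*(k + 3)*(k + 4)).
Verify: -8/(k**3 + 12*k**2 + 47*k + 60) matches t_k.
Σ_(k=3)^(8) t_k = s_(9) − s_(3) = -4/13 − (-5/21) = -19/273.

Σ = -19/273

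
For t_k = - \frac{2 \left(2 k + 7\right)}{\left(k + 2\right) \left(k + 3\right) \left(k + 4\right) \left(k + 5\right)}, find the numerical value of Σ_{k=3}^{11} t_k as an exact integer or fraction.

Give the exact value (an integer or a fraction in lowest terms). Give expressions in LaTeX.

Σ = -27/560

r(k) = (k + 2)*(2*k + 9)/((k + 6)*(2*k + 7)) after simplifying.
So A=k + 2 and B=k + 6, with C=k + 7/2.
Solve (k + 2)·f(k+1) − (k + 5)·f(k) = k + 7/2.
Degrees (1,1,1) ⇒ d ≤ 3.
Match coefficients ⇒ f(k) = k*(k + 3)*(k + 6)/16.
R(k) = B(k−1)·f(k)/C(k) = k*(k + 3)*(k + 5)*(k + 6)/(8*(2*k + 7)); s_k = R·t_k = k*(-k - 6)/(4*(k**2 + 6*k + 8)).
Check: Δs_k = 2*(-2*k - 7)/(k**4 + 14*k**3 + 71*k**2 + 154*k + 120). ✓
Σ_(k=3)^(11) t_k = s_(12) − s_(3) = -27/112 − (-27/140) = -27/560.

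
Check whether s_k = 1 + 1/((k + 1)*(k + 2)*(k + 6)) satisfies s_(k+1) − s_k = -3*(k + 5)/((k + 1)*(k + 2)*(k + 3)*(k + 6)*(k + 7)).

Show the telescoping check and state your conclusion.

s_(k+1) = 1 + 1/((k + 2)*(k + 3)*(k + 7))
s_(k+1) − s_k = ((k + 1)*(k + 6) - (k + 3)*(k + 7))/((k + 1)*(k + 2)*(k + 3)*(k + 6)*(k + 7))
(s_(k+1) − s_k) − t_k = 0

Valid: the claim telescopes to t_k.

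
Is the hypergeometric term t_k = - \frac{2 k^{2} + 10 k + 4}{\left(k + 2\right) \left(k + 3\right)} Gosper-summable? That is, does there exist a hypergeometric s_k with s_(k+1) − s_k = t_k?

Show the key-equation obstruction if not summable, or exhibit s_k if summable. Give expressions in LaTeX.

Compute t_(k+1)/t_k: get (k + 2)*(5*k + (k + 1)**2 + 7)/((k + 4)*(k**2 + 5*k + 2)).
So A=k + 2 and B=k + 4, with C=k**2 + 5*k + 2.
f must satisfy (k + 2)·f(k+1) − (k + 3)·f(k) = k**2 + 5*k + 2.
Bound: deg f ≤ 2.
Solve for f: f(k) = k**2 (degree 2 ≤ 2).
Certificate R = B(k−1)f/C = k**2*(k + 3)/(k**2 + 5*k + 2) gives s_k = -2*k**2/(k + 2).
Verify: 2*(-k**2 - 5*k - 2)/(k**2 + 5*k + 6) matches t_k.

Yes. s_k = - \frac{2 k^{2}}{k + 2}.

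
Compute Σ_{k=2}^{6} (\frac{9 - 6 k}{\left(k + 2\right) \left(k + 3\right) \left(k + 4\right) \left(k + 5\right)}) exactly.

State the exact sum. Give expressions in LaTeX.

Σ = -17/792

r(k) = (k + 2)*(2*k - 1)/((k + 6)*(2*k - 3)) after simplifying.
So A=k + 2 and B=k + 6, with C=k - 3/2.
f must satisfy (k + 2)·f(k+1) − (k + 5)·f(k) = k - 3/2.
From deg A=1, deg B=1, deg C=1: d=3.
Solve for f: f(k) = -k*(k**2 + 9*k + 98)/144 (degree 3 ≤ 3).
Then R = B(k−1)f/C = -k*(k + 5)*(k**2 + 9*k + 98)/(72*(2*k - 3)), so s_k = R(k)·t_k = k*(k**2 + 9*k + 98)/(24*(k + 2)*(k + 3)*(k + 4)).
Check: Δs_k = 3*(3 - 2*k)/(k**4 + 14*k**3 + 71*k**2 + 154*k + 120). ✓
Sum = s_(7) − s_(2); s_(7) = 49/792, s_(2) = 1/12 ⇒ -17/792.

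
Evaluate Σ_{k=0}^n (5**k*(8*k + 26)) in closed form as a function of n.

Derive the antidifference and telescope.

The ratio is 5*(4*k + 17)/(4*k + 13).
Take A(k)=5, B(k)=1, C(k)=k + 13/4.
f must satisfy (5)·f(k+1) − (1)·f(k) = k + 13/4.
From deg A=0, deg B=0, deg C=1: d=1.
Solving with deg f ≤ 1: f(k) = (k + 2)/4.
R(k) = B(k−1)·f(k)/C(k) = (k + 2)/(4*k + 13); s_k = R·t_k = 2*5**k*(k + 2).
s_(k+1) − s_k = 5**k*(8*k + 26) = t_k.
Evaluate: s_(n+1) = 10*5**n*(n + 3); subtract s_(0) = 4 ⇒ S(n) = 10*5**n*n + 30*5**n - 4.

S(n) = 10*5**n*n + 30*5**n - 4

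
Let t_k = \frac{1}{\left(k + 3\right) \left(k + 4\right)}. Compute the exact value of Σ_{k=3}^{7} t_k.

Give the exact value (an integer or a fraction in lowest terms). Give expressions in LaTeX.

r(k) = (k + 3)/(k + 5) after simplifying.
Factor: A=k + 3; B=k + 5; C=1.
f must satisfy (k + 3)·f(k+1) − (k + 4)·f(k) = 1.
From deg A=1, deg B=1, deg C=0: d=1.
Solving with deg f ≤ 1: f(k) = k/3.
Get s_k = R·t_k = k/(3*(k + 3)) with R(k) = B(k−1)f(k)/C(k) = k*(k + 4)/3.
Check: Δs_k = 1/(k**2 + 7*k + 12). ✓
Σ_(k=3)^(7) t_k = s_(8) − s_(3) = 8/33 − (1/6) = 5/66.

Σ = 5/66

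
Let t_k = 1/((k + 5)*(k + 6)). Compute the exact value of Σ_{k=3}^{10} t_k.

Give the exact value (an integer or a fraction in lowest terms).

Σ = 1/16

r(k) = (k + 5)/(k + 7) after simplifying.
Gosper form: A/B · C(k+1)/C(k) with A=k + 5, B=k + 7, C=1.
Need (k + 5)·f(k+1) − (k + 6)·f(k) = 1.
deg f ≤ 1 (via 1,1,0).
Solving with deg f ≤ 1: f(k) = k/5.
Certificate R = B(k−1)f/C = k*(k + 6)/5 gives s_k = k/(5*(k + 5)).
Verify: 1/(k**2 + 11*k + 30) matches t_k.
Sum = s_(11) − s_(3); s_(11) = 11/80, s_(3) = 3/40 ⇒ 1/16.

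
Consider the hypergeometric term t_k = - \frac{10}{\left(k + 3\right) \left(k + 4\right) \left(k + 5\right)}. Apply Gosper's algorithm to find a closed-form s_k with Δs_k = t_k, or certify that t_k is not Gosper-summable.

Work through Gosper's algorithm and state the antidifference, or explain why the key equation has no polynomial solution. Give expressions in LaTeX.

The ratio is (k + 3)/(k + 6).
Gosper form: A/B · C(k+1)/C(k) with A=k + 3, B=k + 6, C=1.
f must satisfy (k + 3)·f(k+1) − (k + 5)·f(k) = 1.
Degrees (1,1,0) ⇒ d ≤ 2.
Coefficient equations give f(k) = k*(k + 7)/24.
Then R = B(k−1)f/C = k*(k + 5)*(k + 7)/24, so s_k = R(k)·t_k = 5*k*(-k - 7)/(12*(k + 3)*(k + 4)).
s_(k+1) − s_k = -10/(k**3 + 12*k**2 + 47*k + 60) = t_k.

s_k = \frac{5 k \left(- k - 7\right)}{12 \left(k + 3\right) \left(k + 4\right)}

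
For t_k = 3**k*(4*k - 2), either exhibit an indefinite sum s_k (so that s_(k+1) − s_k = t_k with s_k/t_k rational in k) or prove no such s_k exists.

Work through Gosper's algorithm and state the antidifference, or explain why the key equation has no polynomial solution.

s_k = 2*3**k*(k - 2)

The ratio is 3*(2*k + 1)/(2*k - 1).
Normal form (A,B,C) = (3, 1, k - 1/2).
Set up (3)·f(k+1) − (1)·f(k) − (k - 1/2) = 0.
From deg A=0, deg B=0, deg C=1: d=1.
Solve for f: f(k) = (k - 2)/2 (degree 1 ≤ 1).
Certificate R = B(k−1)f/C = (k - 2)/(2*k - 1) gives s_k = 2*3**k*(k - 2).
s_(k+1) − s_k = 3**k*(4*k - 2) = t_k.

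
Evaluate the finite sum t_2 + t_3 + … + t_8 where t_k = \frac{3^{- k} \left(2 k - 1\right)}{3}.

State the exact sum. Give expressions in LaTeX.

t_(k+1)/t_k = (2*k + 1)/(3*(2*k - 1)).
So A=1/3 and B=1, with C=k - 1/2.
Need (1/3)·f(k+1) − (1)·f(k) = k - 1/2.
deg f ≤ 1 (via 0,0,1).
Solving with deg f ≤ 1: f(k) = -3*k/2.
So s_k = (B(k−1)f/C)·t_k = (-3*k/(2*k - 1))·t_k = -k/3**k.
s_(k+1) − s_k = (2*k - 1)/(3*3**k) = t_k.
Σ_(k=2)^(8) t_k = s_(9) − s_(2) = -1/2187 − (-2/9) = 485/2187.

Σ = 485/2187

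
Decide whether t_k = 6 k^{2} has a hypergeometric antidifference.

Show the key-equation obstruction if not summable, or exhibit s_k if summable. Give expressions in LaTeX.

t_(k+1)/t_k = (k + 1)**2/k**2.
Factor: A=1; B=1; C=k**2.
Key eq: (1)·f(k+1) = (1)·f(k) + (k**2).
Bound: deg f ≤ 3.
A polynomial solution: f(k) = k*(k - 1)*(2*k - 1)/6.
R(k) = B(k−1)·f(k)/C(k) = (k - 1)*(2*k - 1)/(6*k); s_k = R·t_k = k*(2*k**2 - 3*k + 1).
Δs = 6*k**2, as required.

Yes. s_k = k \left(2 k^{2} - 3 k + 1\right).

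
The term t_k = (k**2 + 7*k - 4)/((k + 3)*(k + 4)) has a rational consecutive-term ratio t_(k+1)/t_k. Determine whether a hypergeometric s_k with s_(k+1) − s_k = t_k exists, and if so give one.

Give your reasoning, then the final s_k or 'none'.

r(k) = (k + 3)*(7*k + (k + 1)**2 + 3)/((k + 5)*(k**2 + 7*k - 4)) after simplifying.
So A=k + 3 and B=k + 5, with C=k**2 + 7*k - 4.
Key eq: (k + 3)·f(k+1) = (k + 4)·f(k) + (k**2 + 7*k - 4).
deg f ≤ 2 (via 1,1,2).
Solving with deg f ≤ 2: f(k) = k*(3*k - 7)/3.
Get s_k = R·t_k = k*(3*k - 7)/(3*(k + 3)) with R(k) = B(k−1)f(k)/C(k) = k*(k + 4)*(3*k - 7)/(3*(k**2 + 7*k - 4)).
Check: Δs_k = (k**2 + 7*k - 4)/(k**2 + 7*k + 12). ✓

s_k = k*(3*k - 7)/(3*(k + 3))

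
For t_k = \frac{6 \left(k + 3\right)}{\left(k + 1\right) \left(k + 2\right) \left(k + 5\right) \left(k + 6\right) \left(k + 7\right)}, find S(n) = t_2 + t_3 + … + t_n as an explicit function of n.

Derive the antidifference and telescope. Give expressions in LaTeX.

Step 1: r(k) = (k + 1)*(k + 4)*(k + 5)/((k + 3)**2*(k + 8)).
Gosper form: A/B · C(k+1)/C(k) with A=k + 1, B=k + 8, C=k**3 + 10*k**2 + 33*k + 36.
Set up (k + 1)·f(k+1) − (k + 7)·f(k) − (k**3 + 10*k**2 + 33*k + 36) = 0.
From deg A=1, deg B=1, deg C=3: d=6.
Coefficient equations give f(k) = k*(k + 2)*(k + 3)*(k + 4)*(k**2 + 12*k + 41)/90.
R(k) = B(k−1)·f(k)/C(k) = k*(k + 2)*(k + 7)*(k**2 + 12*k + 41)/(90*(k + 3)); s_k = R·t_k = k*(k**2 + 12*k + 41)/(15*(k**3 + 12*k**2 + 41*k + 30)).
s_(k+1) − s_k = 6*(k + 3)/(k**5 + 21*k**4 + 163*k**3 + 567*k**2 + 844*k + 420) = t_k.
Telescope: S(n) = s_(n+1) − s_(2) = (n**3 + 15*n**2 + 68*n + 54)/(15*(n**3 + 15*n**2 + 68*n + 84)) − (23/420) = (n**3 + 15*n**2 + 68*n - 84)/(84*(n**3 + 15*n**2 + 68*n + 84)).

S(n) = \frac{n^{3} + 15 n^{2} + 68 n - 84}{84 \left(n^{3} + 15 n^{2} + 68 n + 84\right)}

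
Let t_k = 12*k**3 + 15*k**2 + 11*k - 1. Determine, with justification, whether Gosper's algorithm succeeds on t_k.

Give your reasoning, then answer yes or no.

Yes. s_k = k*(3*k**3 - k**2 + k - 4).

t_(k+1)/t_k = (12*k**3 + 51*k**2 + 77*k + 37)/(12*k**3 + 15*k**2 + 11*k - 1).
A = 1, B = 1, C = k**3 + 5*k**2/4 + 11*k/12 - 1/12.
Key eq: (1)·f(k+1) = (1)·f(k) + (k**3 + 5*k**2/4 + 11*k/12 - 1/12).
Bound: deg f ≤ 4.
Solving with deg f ≤ 4: f(k) = k*(3*k**3 - k**2 + k - 4)/12.
Then R = B(k−1)f/C = k*(3*k**3 - k**2 + k - 4)/(12*k**3 + 15*k**2 + 11*k - 1), so s_k = R(k)·t_k = k*(3*k**3 - k**2 + k - 4).
Check: Δs_k = 12*k**3 + 15*k**2 + 11*k - 1. ✓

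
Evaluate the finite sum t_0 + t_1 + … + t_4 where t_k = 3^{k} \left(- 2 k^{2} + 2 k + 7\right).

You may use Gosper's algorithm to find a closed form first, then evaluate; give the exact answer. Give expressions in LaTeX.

Σ = -1457

t_(k+1)/t_k = 3*(2*k**2 + 2*k - 7)/(2*k**2 - 2*k - 7).
Factor: A=3; B=1; C=k**2 - k - 7/2.
Key eq: (3)·f(k+1) = (1)·f(k) + (k**2 - k - 7/2).
deg f ≤ 2 (via 0,0,2).
Match coefficients ⇒ f(k) = (k**2 - 4*k + 1)/2.
Get s_k = R·t_k = 3**k*(-k**2 + 4*k - 1) with R(k) = B(k−1)f(k)/C(k) = (k**2 - 4*k + 1)/(2*k**2 - 2*k - 7).
Verify: 3**k*(-2*k**2 + 2*k + 7) matches t_k.
Telescoping: Σ = s_(5) − s_(0) = -1458 − (-1) = -1457.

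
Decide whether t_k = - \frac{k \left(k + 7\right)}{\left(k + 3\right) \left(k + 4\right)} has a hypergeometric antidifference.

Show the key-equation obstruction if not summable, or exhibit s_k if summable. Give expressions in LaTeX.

Compute t_(k+1)/t_k: get (k + 1)*(k + 3)*(k + 8)/(k*(k + 5)*(k + 7)).
A = k + 3, B = k + 5, C = k**2 + 7*k.
Key eq: (k + 3)·f(k+1) = (k + 4)·f(k) + (k**2 + 7*k).
deg f ≤ 2 (via 1,1,2).
Solving with deg f ≤ 2: f(k) = k*(k - 1).
Then R = B(k−1)f/C = (k - 1)*(k + 4)/(k + 7), so s_k = R(k)·t_k = k*(1 - k)/(k + 3).
s_(k+1) − s_k = k*(-k - 7)/(k**2 + 7*k + 12) = t_k.

Yes. s_k = \frac{k \left(1 - k\right)}{k + 3}.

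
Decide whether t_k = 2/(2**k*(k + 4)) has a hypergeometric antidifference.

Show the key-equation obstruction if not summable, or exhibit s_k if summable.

No — negative degree bound, so no certificate f.

Compute t_(k+1)/t_k: get (k + 4)/(2*(k + 5)).
Take A(k)=k/2 + 2, B(k)=k + 5, C(k)=1.
Need (k/2 + 2)·f(k+1) − (k + 4)·f(k) = 1.
From deg A=1, deg B=1, deg C=0: d=-1.
Bound -1 < 0, so the key equation has no polynomial solution.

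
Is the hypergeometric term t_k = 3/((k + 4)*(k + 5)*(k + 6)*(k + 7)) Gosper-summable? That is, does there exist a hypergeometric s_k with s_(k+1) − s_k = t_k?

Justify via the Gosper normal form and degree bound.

Yes. s_k = k*(k**2 + 15*k + 74)/(120*(k + 4)*(k + 5)*(k + 6)).

Compute t_(k+1)/t_k: get (k + 4)/(k + 8).
Factor: A=k + 4; B=k + 8; C=1.
Need (k + 4)·f(k+1) − (k + 7)·f(k) = 1.
Degrees (1,1,0) ⇒ d ≤ 3.
Solving with deg f ≤ 3: f(k) = k*(k**2 + 15*k + 74)/360.
Then R = B(k−1)f/C = k*(k + 7)*(k**2 + 15*k + 74)/360, so s_k = R(k)·t_k = k*(k**2 + 15*k + 74)/(120*(k + 4)*(k + 5)*(k + 6)).
Check: Δs_k = 3/(k**4 + 22*k**3 + 179*k**2 + 638*k + 840). ✓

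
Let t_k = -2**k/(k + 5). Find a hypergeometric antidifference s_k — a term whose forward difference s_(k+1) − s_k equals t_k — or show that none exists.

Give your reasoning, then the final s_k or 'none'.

not Gosper-summable; s_k does not exist

t_(k+1)/t_k = 2*(k + 5)/(k + 6).
Normal form (A,B,C) = (2*k + 10, k + 6, 1).
Key eq: (2*k + 10)·f(k+1) = (k + 5)·f(k) + (1).
Degrees (1,1,0) ⇒ d ≤ -1.
Bound -1 < 0, so the key equation has no polynomial solution.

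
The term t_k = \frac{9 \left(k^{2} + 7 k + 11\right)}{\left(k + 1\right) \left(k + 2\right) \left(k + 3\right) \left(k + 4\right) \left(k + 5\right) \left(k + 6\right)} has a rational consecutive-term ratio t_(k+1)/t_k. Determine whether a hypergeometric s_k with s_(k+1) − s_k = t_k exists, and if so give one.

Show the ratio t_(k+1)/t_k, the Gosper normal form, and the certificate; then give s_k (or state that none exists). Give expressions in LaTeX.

s_k = \frac{k \left(k^{2} + 9 k + 23\right)}{5 \left(k^{3} + 9 k^{2} + 23 k + 15\right)}

Compute t_(k+1)/t_k: get (k + 1)*(7*k + (k + 1)**2 + 18)/((k + 7)*(k**2 + 7*k + 11)).
Normal form (A,B,C) = (k + 1, k + 7, k**2 + 7*k + 11).
Need (k + 1)·f(k+1) − (k + 6)·f(k) = k**2 + 7*k + 11.
From deg A=1, deg B=1, deg C=2: d=5.
Match coefficients ⇒ f(k) = k*(k + 2)*(k + 4)*(k**2 + 9*k + 23)/45.
R(k) = B(k−1)·f(k)/C(k) = k*(k + 2)*(k + 4)*(k + 6)*(k**2 + 9*k + 23)/(45*(k**2 + 7*k + 11)); s_k = R·t_k = k*(k**2 + 9*k + 23)/(5*(k**3 + 9*k**2 + 23*k + 15)).
Check: Δs_k = 9*(k**2 + 7*k + 11)/(k**6 + 21*k**5 + 175*k**4 + 735*k**3 + 1624*k**2 + 1764*k + 720). ✓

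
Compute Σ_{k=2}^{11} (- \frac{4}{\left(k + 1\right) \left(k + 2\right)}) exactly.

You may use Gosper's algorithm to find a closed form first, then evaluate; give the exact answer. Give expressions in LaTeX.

Σ = -40/39

t_(k+1)/t_k = (k + 1)/(k + 3).
So A=k + 1 and B=k + 3, with C=1.
Set up (k + 1)·f(k+1) − (k + 2)·f(k) − (1) = 0.
d = 1 from the (1,1,0) case.
Match coefficients ⇒ f(k) = k.
Certificate R = B(k−1)f/C = k*(k + 2) gives s_k = -4*k/(k + 1).
Check: Δs_k = -4/(k**2 + 3*k + 2). ✓
Evaluate s at k=12 and k=2: -48/13 and -8/3; difference -40/39.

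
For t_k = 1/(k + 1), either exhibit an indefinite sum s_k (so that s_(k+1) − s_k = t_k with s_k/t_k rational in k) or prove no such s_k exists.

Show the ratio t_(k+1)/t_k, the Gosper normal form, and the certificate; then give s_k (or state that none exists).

Compute t_(k+1)/t_k: get (k + 1)/(k + 2).
A = k + 1, B = k + 2, C = 1.
Key eq: (k + 1)·f(k+1) = (k + 1)·f(k) + (1).
Degrees (1,1,0) ⇒ d ≤ 0.
Write f(k) = c0. Then LHS − RHS = -1, requiring -1 = 0: contradictory. No certificate.

not Gosper-summable; s_k does not exist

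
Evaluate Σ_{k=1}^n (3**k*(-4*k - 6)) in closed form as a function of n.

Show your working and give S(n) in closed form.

r(k) = 3*(2*k + 5)/(2*k + 3) after simplifying.
Take A(k)=3, B(k)=1, C(k)=k + 3/2.
Solve (3)·f(k+1) − (1)·f(k) = k + 3/2.
deg f ≤ 1 (via 0,0,1).
Solve for f: f(k) = k/2 (degree 1 ≤ 1).
Then R = B(k−1)f/C = k/(2*k + 3), so s_k = R(k)·t_k = -2*3**k*k.
Δs = 3**k*(-4*k - 6), as required.
Telescope: S(n) = s_(n+1) − s_(1) = 6*3**n*(-n - 1) − (-6) = -6*3**n*n - 6*3**n + 6.

S(n) = -6*3**n*n - 6*3**n + 6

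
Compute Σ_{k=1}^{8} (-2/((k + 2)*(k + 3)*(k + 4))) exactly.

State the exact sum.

t_(k+1)/t_k = (k + 2)/(k + 5).
A = k + 2, B = k + 5, C = 1.
Key eq: (k + 2)·f(k+1) = (k + 4)·f(k) + (1).
deg f ≤ 2 (via 1,1,0).
Solve for f: f(k) = k*(k + 5)/12 (degree 2 ≤ 2).
R(k) = B(k−1)·f(k)/C(k) = k*(k + 4)*(k + 5)/12; s_k = R·t_k = k*(-k - 5)/(6*(k + 2)*(k + 3)).
Verify: -2/(k**3 + 9*k**2 + 26*k + 24) matches t_k.
Evaluate s at k=9 and k=1: -7/44 and -1/12; difference -5/66.

Σ = -5/66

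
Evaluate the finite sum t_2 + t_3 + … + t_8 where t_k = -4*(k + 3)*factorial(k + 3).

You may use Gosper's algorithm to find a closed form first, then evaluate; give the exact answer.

Compute t_(k+1)/t_k: get (k + 4)**2/(k + 3).
Factor: A=k + 4; B=1; C=k + 3.
f must satisfy (k + 4)·f(k+1) − (1)·f(k) = k + 3.
Degrees (1,0,1) ⇒ d ≤ 0.
Solving with deg f ≤ 0: f(k) = 1.
Certificate R = B(k−1)f/C = 1/(k + 3) gives s_k = -4*factorial(k + 3).
s_(k+1) − s_k = -4*(k + 3)*factorial(k + 3) = t_k.
Sum = s_(9) − s_(2); s_(9) = -1916006400, s_(2) = -480 ⇒ -1916005920.

Σ = -1916005920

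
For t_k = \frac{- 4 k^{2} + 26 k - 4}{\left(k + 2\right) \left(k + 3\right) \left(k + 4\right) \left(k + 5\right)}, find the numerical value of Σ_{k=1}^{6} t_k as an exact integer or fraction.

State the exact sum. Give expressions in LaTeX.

t_(k+1)/t_k = (2*k**3 - 5*k**2 - 27*k - 18)/(2*k**3 - k**2 - 76*k + 12).
Normal form (A,B,C) = (k + 2, k + 6, k**2 - 13*k/2 + 1).
Need (k + 2)·f(k+1) − (k + 5)·f(k) = k**2 - 13*k/2 + 1.
Bound: deg f ≤ 3.
Match coefficients ⇒ f(k) = k*(k**2 - 39*k + 62)/48.
Certificate R = B(k−1)f/C = k*(k + 5)*(k**2 - 39*k + 62)/(24*(2*k**2 - 13*k + 2)) gives s_k = -k*(k**2 - 39*k + 62)/(12*(k + 2)*(k + 3)*(k + 4)).
Check: Δs_k = 2*(-2*k**2 + 13*k - 2)/(k**4 + 14*k**3 + 71*k**2 + 154*k + 120). ✓
Evaluate s at k=7 and k=1: 21/220 and -1/30; difference 17/132.

Σ = 17/132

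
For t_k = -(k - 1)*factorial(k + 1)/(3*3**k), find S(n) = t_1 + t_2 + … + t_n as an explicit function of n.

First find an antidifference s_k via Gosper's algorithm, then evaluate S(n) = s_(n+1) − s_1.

r(k) = k*(k + 2)/(3*(k - 1)) after simplifying.
Gosper form: A/B · C(k+1)/C(k) with A=k/3 + 2/3, B=1, C=k - 1.
Set up (k/3 + 2/3)·f(k+1) − (1)·f(k) − (k - 1) = 0.
Degrees (1,0,1) ⇒ d ≤ 0.
Solving with deg f ≤ 0: f(k) = 3.
Certificate R = B(k−1)f/C = 3/(k - 1) gives s_k = -factorial(k + 1)/3**k.
Check: Δs_k = -(k - 1)*factorial(k + 1)/(3*3**k). ✓
Evaluate: s_(n+1) = -3**(-n - 1)*factorial(n + 2); subtract s_(1) = -2/3 ⇒ S(n) = 2/3 - factorial(n + 2)/(3*3**n).

S(n) = 2/3 - factorial(n + 2)/(3*3**n)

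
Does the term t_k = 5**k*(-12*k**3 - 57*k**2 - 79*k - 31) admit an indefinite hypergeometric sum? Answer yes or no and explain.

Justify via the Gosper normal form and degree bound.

Yes. s_k = 5**k*(-3*k**3 - 3*k**2 - k + 1).

Ratio r(k) = 5*(12*k**3 + 93*k**2 + 229*k + 179)/(12*k**3 + 57*k**2 + 79*k + 31).
A = 5, B = 1, C = k**3 + 19*k**2/4 + 79*k/12 + 31/12.
f must satisfy (5)·f(k+1) − (1)·f(k) = k**3 + 19*k**2/4 + 79*k/12 + 31/12.
Degrees (0,0,3) ⇒ d ≤ 3.
A polynomial solution: f(k) = (3*k**3 + 3*k**2 + k - 1)/12.
Certificate R = B(k−1)f/C = (3*k**3 + 3*k**2 + k - 1)/(12*k**3 + 57*k**2 + 79*k + 31) gives s_k = 5**k*(-3*k**3 - 3*k**2 - k + 1).
Δs = 5**k*(-12*k**3 - 57*k**2 - 79*k - 31), as required.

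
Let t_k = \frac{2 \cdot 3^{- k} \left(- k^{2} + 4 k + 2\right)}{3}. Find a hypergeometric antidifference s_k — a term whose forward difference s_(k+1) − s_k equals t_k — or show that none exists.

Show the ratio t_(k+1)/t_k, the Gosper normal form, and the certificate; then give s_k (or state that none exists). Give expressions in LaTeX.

s_k = 3^{- k} \left(k^{2} - 3 k - 3\right)

r(k) = (k**2 - 2*k - 5)/(3*(k**2 - 4*k - 2)) after simplifying.
Take A(k)=1/3, B(k)=1, C(k)=k**2 - 4*k - 2.
Key eq: (1/3)·f(k+1) = (1)·f(k) + (k**2 - 4*k - 2).
From deg A=0, deg B=0, deg C=2: d=2.
A polynomial solution: f(k) = -3*(k**2 - 3*k - 3)/2.
Then R = B(k−1)f/C = -3*(k**2 - 3*k - 3)/(2*(k**2 - 4*k - 2)), so s_k = R(k)·t_k = (k**2 - 3*k - 3)/3**k.
s_(k+1) − s_k = 2*(-k**2 + 4*k + 2)/(3*3**k) = t_k.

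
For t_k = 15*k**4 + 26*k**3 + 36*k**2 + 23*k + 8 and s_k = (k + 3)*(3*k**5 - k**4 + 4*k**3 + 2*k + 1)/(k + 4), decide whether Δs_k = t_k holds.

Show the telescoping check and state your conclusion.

s_(k+1) = (k + 4)*(2*k + 3*(k + 1)**5 - (k + 1)**4 + 4*(k + 1)**3 + 3)/(k + 5)
s_(k+1) − s_k = (15*k**6 + 149*k**5 + 483*k**4 + 731*k**3 + 768*k**2 + 434*k + 129)/(k**2 + 9*k + 20)
(s_(k+1) − s_k) − t_k = (-12*k**5 - 87*k**4 - 136*k**3 - 167*k**2 - 98*k - 31)/(k**2 + 9*k + 20)

Invalid: residual (-12*k**5 - 87*k**4 - 136*k**3 - 167*k**2 - 98*k - 31)/(k**2 + 9*k + 20) ≠ 0.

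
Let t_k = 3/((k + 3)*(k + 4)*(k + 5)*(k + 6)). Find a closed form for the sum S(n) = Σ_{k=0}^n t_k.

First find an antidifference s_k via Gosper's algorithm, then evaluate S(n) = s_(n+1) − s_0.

Compute t_(k+1)/t_k: get (k + 3)/(k + 7).
A = k + 3, B = k + 7, C = 1.
Set up (k + 3)·f(k+1) − (k + 6)·f(k) − (1) = 0.
d = 3 from the (1,1,0) case.
Solve for f: f(k) = k*(k**2 + 12*k + 47)/180 (degree 3 ≤ 3).
R(k) = B(k−1)·f(k)/C(k) = k*(k + 6)*(k**2 + 12*k + 47)/180; s_k = R·t_k = k*(k**2 + 12*k + 47)/(60*(k + 3)*(k + 4)*(k + 5)).
Check: Δs_k = 3/(k**4 + 18*k**3 + 119*k**2 + 342*k + 360). ✓
Σ_(k=0)^n t_k = s_(n+1) − s_(0) = ((n**3 + 15*n**2 + 74*n + 60)/(60*(n**3 + 15*n**2 + 74*n + 120))) − (0), i.e. (n**3 + 15*n**2 + 74*n + 60)/(60*(n**3 + 15*n**2 + 74*n + 120)).

S(n) = (n**3 + 15*n**2 + 74*n + 60)/(60*(n**3 + 15*n**2 + 74*n + 120))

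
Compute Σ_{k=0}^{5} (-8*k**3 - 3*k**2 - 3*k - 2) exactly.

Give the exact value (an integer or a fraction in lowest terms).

Σ = -2022

t_(k+1)/t_k = (8*k**3 + 27*k**2 + 33*k + 16)/(8*k**3 + 3*k**2 + 3*k + 2).
Normal form (A,B,C) = (1, 1, k**3 + 3*k**2/8 + 3*k/8 + 1/4).
f must satisfy (1)·f(k+1) − (1)·f(k) = k**3 + 3*k**2/8 + 3*k/8 + 1/4.
d = 4 from the (0,0,3) case.
Solve for f: f(k) = k*(2*k**3 - 3*k**2 + 2*k + 1)/8 (degree 4 ≤ 4).
R(k) = B(k−1)·f(k)/C(k) = k*(2*k**3 - 3*k**2 + 2*k + 1)/(8*k**3 + 3*k**2 + 3*k + 2); s_k = R·t_k = k*(-2*k**3 + 3*k**2 - 2*k - 1).
Check: Δs_k = -8*k**3 - 3*k**2 - 3*k - 2. ✓
Sum = s_(6) − s_(0); s_(6) = -2022, s_(0) = 0 ⇒ -2022.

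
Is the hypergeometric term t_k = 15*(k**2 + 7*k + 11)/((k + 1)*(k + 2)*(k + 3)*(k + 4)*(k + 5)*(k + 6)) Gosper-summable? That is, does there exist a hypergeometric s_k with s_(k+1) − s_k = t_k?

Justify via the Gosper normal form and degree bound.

Yes. s_k = k*(k**2 + 9*k + 23)/(3*(k**3 + 9*k**2 + 23*k + 15)).

Ratio r(k) = (k + 1)*(7*k + (k + 1)**2 + 18)/((k + 7)*(k**2 + 7*k + 11)).
Take A(k)=k + 1, B(k)=k + 7, C(k)=k**2 + 7*k + 11.
Key eq: (k + 1)·f(k+1) = (k + 6)·f(k) + (k**2 + 7*k + 11).
From deg A=1, deg B=1, deg C=2: d=5.
Solve for f: f(k) = k*(k + 2)*(k + 4)*(k**2 + 9*k + 23)/45 (degree 5 ≤ 5).
So s_k = (B(k−1)f/C)·t_k = (k*(k + 2)*(k + 4)*(k + 6)*(k**2 + 9*k + 23)/(45*(k**2 + 7*k + 11)))·t_k = k*(k**2 + 9*k + 23)/(3*(k**3 + 9*k**2 + 23*k + 15)).
s_(k+1) − s_k = 15*(k**2 + 7*k + 11)/(k**6 + 21*k**5 + 175*k**4 + 735*k**3 + 1624*k**2 + 1764*k + 720) = t_k.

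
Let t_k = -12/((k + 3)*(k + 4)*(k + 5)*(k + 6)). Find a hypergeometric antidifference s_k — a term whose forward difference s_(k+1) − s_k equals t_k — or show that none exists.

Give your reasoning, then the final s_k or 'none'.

s_k = k*(-k**2 - 12*k - 47)/(15*(k + 3)*(k + 4)*(k + 5))

r(k) = (k + 3)/(k + 7) after simplifying.
A = k + 3, B = k + 7, C = 1.
Key eq: (k + 3)·f(k+1) = (k + 6)·f(k) + (1).
deg f ≤ 3 (via 1,1,0).
Match coefficients ⇒ f(k) = k*(k**2 + 12*k + 47)/180.
So s_k = (B(k−1)f/C)·t_k = (k*(k + 6)*(k**2 + 12*k + 47)/180)·t_k = k*(-k**2 - 12*k - 47)/(15*(k + 3)*(k + 4)*(k + 5)).
Verify: -12/(k**4 + 18*k**3 + 119*k**2 + 342*k + 360) matches t_k.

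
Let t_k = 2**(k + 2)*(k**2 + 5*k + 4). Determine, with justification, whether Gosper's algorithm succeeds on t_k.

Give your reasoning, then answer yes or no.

t_(k+1)/t_k = 2*(k**2 + 7*k + 10)/(k**2 + 5*k + 4).
A = 2, B = 1, C = k**2 + 5*k + 4.
Need (2)·f(k+1) − (1)·f(k) = k**2 + 5*k + 4.
d = 2 from the (0,0,2) case.
Solve for f: f(k) = k*(k + 1) (degree 2 ≤ 2).
Get s_k = R·t_k = 2**(k + 2)*k*(k + 1) with R(k) = B(k−1)f(k)/C(k) = k/(k + 4).
s_(k+1) − s_k = 2**(k + 2)*(k + 1)*(k + 4) = t_k.

Yes. s_k = 2**(k + 2)*k*(k + 1).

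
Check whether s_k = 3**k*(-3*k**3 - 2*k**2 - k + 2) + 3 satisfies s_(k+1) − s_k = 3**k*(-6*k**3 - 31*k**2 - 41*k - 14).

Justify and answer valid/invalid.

s_(k+1) = 3*3**k*(-k - 3*(k + 1)**3 - 2*(k + 1)**2 + 1) + 3
s_(k+1) − s_k = 3**k*(-6*k**3 - 31*k**2 - 41*k - 14)
(s_(k+1) − s_k) − t_k = 0

valid; difference matches t_k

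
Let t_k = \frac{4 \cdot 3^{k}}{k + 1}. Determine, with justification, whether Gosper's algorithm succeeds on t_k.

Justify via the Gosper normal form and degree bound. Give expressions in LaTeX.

Compute t_(k+1)/t_k: get 3*(k + 1)/(k + 2).
A = 3*k + 3, B = k + 2, C = 1.
Set up (3*k + 3)·f(k+1) − (k + 1)·f(k) − (1) = 0.
Degrees (1,1,0) ⇒ d ≤ -1.
deg f ≤ -1 is impossible — no certificate.

No — t_k has no hypergeometric antidifference.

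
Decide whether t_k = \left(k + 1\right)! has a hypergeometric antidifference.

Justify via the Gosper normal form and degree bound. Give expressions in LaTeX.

No. Not Gosper-summable.

t_(k+1)/t_k = k + 2.
Normal form (A,B,C) = (k + 2, 1, 1).
Set up (k + 2)·f(k+1) − (1)·f(k) − (1) = 0.
Degrees (1,0,0) ⇒ d ≤ -1.
d = -1 < 0 ⇒ no nonzero polynomial f; not summable.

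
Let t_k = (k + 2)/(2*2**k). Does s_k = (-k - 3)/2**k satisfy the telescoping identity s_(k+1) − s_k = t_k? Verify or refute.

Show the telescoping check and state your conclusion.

valid (s_(k+1) − s_k reduces to t_k)

s_(k+1) = (-k - 4)/(2*2**k)
s_(k+1) − s_k = (k + 2)/(2*2**k)
(s_(k+1) − s_k) − t_k = 0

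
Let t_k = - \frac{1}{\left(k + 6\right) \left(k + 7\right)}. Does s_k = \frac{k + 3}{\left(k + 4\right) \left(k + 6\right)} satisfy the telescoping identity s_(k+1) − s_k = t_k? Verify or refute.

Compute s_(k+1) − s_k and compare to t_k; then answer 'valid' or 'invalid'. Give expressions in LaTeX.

Invalid: residual \frac{2 k + 11}{k^{4} + 22 k^{3} + 179 k^{2} + 638 k + 840} ≠ 0.

s_(k+1) = (k + 4)/((k + 5)*(k + 7))
s_(k+1) − s_k = (-k**2 - 7*k - 9)/(k**4 + 22*k**3 + 179*k**2 + 638*k + 840)
(s_(k+1) − s_k) − t_k = (2*k + 11)/(k**4 + 22*k**3 + 179*k**2 + 638*k + 840)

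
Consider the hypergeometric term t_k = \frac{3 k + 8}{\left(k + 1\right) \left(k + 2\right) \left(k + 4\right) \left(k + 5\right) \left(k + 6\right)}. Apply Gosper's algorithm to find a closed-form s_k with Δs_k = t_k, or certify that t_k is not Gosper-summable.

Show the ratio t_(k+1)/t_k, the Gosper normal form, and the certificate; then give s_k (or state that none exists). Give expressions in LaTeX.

Ratio r(k) = (k + 1)*(k + 4)*(3*k + 11)/((k + 3)*(k + 7)*(3*k + 8)).
Gosper form: A/B · C(k+1)/C(k) with A=k + 1, B=k + 7, C=k**2 + 17*k/3 + 8.
Solve (k + 1)·f(k+1) − (k + 6)·f(k) = k**2 + 17*k/3 + 8.
d = 5 from the (1,1,2) case.
Coefficient equations give f(k) = k*(k + 2)*(k + 3)*(k**2 + 10*k + 29)/60.
Certificate R = B(k−1)f/C = k*(k + 2)*(k + 6)*(k**2 + 10*k + 29)/(20*(3*k + 8)) gives s_k = k*(k**2 + 10*k + 29)/(20*(k**3 + 10*k**2 + 29*k + 20)).
s_(k+1) − s_k = (3*k + 8)/(k**5 + 18*k**4 + 121*k**3 + 372*k**2 + 508*k + 240) = t_k.

s_k = \frac{k \left(k^{2} + 10 k + 29\right)}{20 \left(k^{3} + 10 k^{2} + 29 k + 20\right)}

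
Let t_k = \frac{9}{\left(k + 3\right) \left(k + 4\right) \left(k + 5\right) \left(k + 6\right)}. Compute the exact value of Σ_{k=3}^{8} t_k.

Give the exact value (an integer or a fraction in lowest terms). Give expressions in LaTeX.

Ratio r(k) = (k + 3)/(k + 7).
A = k + 3, B = k + 7, C = 1.
f must satisfy (k + 3)·f(k+1) − (k + 6)·f(k) = 1.
Bound: deg f ≤ 3.
Match coefficients ⇒ f(k) = k*(k**2 + 12*k + 47)/180.
Certificate R = B(k−1)f/C = k*(k + 6)*(k**2 + 12*k + 47)/180 gives s_k = k*(k**2 + 12*k + 47)/(20*(k + 3)*(k + 4)*(k + 5)).
Δs = 9/(k**4 + 18*k**3 + 119*k**2 + 342*k + 360), as required.
Evaluate s at k=9 and k=3: 177/3640 and 23/560; difference 11/1456.

Σ = 11/1456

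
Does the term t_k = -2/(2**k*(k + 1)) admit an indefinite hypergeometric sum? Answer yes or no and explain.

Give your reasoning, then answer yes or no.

No — t_k has no hypergeometric antidifference.

r(k) = (k + 1)/(2*(k + 2)) after simplifying.
Gosper form: A/B · C(k+1)/C(k) with A=k/2 + 1/2, B=k + 2, C=1.
Key eq: (k/2 + 1/2)·f(k+1) = (k + 1)·f(k) + (1).
Degrees (1,1,0) ⇒ d ≤ -1.
Bound -1 < 0, so the key equation has no polynomial solution.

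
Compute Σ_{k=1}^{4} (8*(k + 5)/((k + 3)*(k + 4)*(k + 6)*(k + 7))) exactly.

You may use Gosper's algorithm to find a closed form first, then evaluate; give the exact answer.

Σ = 15/154

t_(k+1)/t_k = (k + 3)*(k + 6)**2/((k + 5)**2*(k + 8)).
Normal form (A,B,C) = (k + 3, k + 8, k**2 + 10*k + 25).
Need (k + 3)·f(k+1) − (k + 7)·f(k) = k**2 + 10*k + 25.
From deg A=1, deg B=1, deg C=2: d=4.
Coefficient equations give f(k) = k*(k + 4)*(k + 5)*(k + 9)/36.
R(k) = B(k−1)·f(k)/C(k) = k*(k + 4)*(k + 7)*(k + 9)/(36*(k + 5)); s_k = R·t_k = 2*k*(k + 9)/(9*(k**2 + 9*k + 18)).
Verify: 8*(k + 5)/(k**4 + 20*k**3 + 145*k**2 + 450*k + 504) matches t_k.
Σ_(k=1)^(4) t_k = s_(5) − s_(1) = 35/198 − (5/63) = 15/154.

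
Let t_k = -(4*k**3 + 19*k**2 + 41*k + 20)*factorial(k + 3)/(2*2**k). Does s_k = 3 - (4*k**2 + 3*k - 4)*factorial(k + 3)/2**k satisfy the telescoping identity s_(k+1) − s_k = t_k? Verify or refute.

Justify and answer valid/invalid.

Valid — Δs_k = t_k.

s_(k+1) = -2**(-k - 1)*(3*k + 4*(k + 1)**2 - 1)*factorial(k + 4) + 3
s_(k+1) − s_k = -(4*k**3 + 19*k**2 + 41*k + 20)*factorial(k + 3)/(2*2**k)
(s_(k+1) − s_k) − t_k = 0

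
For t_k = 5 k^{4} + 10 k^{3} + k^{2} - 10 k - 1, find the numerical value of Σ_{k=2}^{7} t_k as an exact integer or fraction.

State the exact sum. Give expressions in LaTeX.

r(k) = (5*k**4 + 30*k**3 + 61*k**2 + 42*k + 5)/(5*k**4 + 10*k**3 + k**2 - 10*k - 1) after simplifying.
A = 1, B = 1, C = k**4 + 2*k**3 + k**2/5 - 2*k - 1/5.
Need (1)·f(k+1) − (1)·f(k) = k**4 + 2*k**3 + k**2/5 - 2*k - 1/5.
Degrees (0,0,4) ⇒ d ≤ 5.
Match coefficients ⇒ f(k) = k*(k**4 - 3*k**2 - 3*k + 4)/5.
R(k) = B(k−1)·f(k)/C(k) = k*(k**4 - 3*k**2 - 3*k + 4)/(5*k**4 + 10*k**3 + k**2 - 10*k - 1); s_k = R·t_k = k*(k**4 - 3*k**2 - 3*k + 4).
Verify: 5*k**4 + 10*k**3 + k**2 - 10*k - 1 matches t_k.
Evaluate s at k=8 and k=2: 31072 and 4; difference 31068.

Σ = 31068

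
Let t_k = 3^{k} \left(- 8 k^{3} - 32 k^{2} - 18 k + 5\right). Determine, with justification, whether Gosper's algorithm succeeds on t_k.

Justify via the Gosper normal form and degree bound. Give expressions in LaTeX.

Yes. s_k = 3^{k} \left(- 4 k^{3} + 2 k^{2} + 3 k + 1\right).

Ratio r(k) = 3*(8*k**3 + 56*k**2 + 106*k + 53)/(8*k**3 + 32*k**2 + 18*k - 5).
So A=3 and B=1, with C=k**3 + 4*k**2 + 9*k/4 - 5/8.
Need (3)·f(k+1) − (1)·f(k) = k**3 + 4*k**2 + 9*k/4 - 5/8.
From deg A=0, deg B=0, deg C=3: d=3.
Solving with deg f ≤ 3: f(k) = (4*k**3 - 2*k**2 - 3*k - 1)/8.
R(k) = B(k−1)·f(k)/C(k) = (4*k**3 - 2*k**2 - 3*k - 1)/(8*k**3 + 32*k**2 + 18*k - 5); s_k = R·t_k = 3**k*(-4*k**3 + 2*k**2 + 3*k + 1).
Δs = 3**k*(-8*k**3 - 32*k**2 - 18*k + 5), as required.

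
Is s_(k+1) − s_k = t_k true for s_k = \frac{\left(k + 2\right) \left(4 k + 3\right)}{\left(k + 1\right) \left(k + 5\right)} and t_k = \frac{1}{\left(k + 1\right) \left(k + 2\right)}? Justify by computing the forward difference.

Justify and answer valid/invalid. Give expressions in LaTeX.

s_(k+1) = (k + 3)*(4*k + 7)/((k + 2)*(k + 6))
s_(k+1) − s_k = (13*k**2 + 41*k + 33)/(k**4 + 14*k**3 + 65*k**2 + 112*k + 60)
(s_(k+1) − s_k) − t_k = 3*(4*k**2 + 10*k + 1)/(k**4 + 14*k**3 + 65*k**2 + 112*k + 60)

Invalid: residual \frac{3 \left(4 k^{2} + 10 k + 1\right)}{k^{4} + 14 k^{3} + 65 k^{2} + 112 k + 60} ≠ 0.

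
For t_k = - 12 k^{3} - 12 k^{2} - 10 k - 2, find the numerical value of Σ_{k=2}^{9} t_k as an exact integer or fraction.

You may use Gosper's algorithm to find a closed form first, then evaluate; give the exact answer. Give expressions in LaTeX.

Σ = -28152

Step 1: r(k) = (6*k**3 + 24*k**2 + 35*k + 18)/(6*k**3 + 6*k**2 + 5*k + 1).
Factor: A=1; B=1; C=k**3 + k**2 + 5*k/6 + 1/6.
Need (1)·f(k+1) − (1)·f(k) = k**3 + k**2 + 5*k/6 + 1/6.
Bound: deg f ≤ 4.
Coefficient equations give f(k) = k*(3*k**3 - 2*k**2 + 2*k - 1)/12.
Get s_k = R·t_k = k*(-3*k**3 + 2*k**2 - 2*k + 1) with R(k) = B(k−1)f(k)/C(k) = k*(3*k**3 - 2*k**2 + 2*k - 1)/(2*(6*k**3 + 6*k**2 + 5*k + 1)).
Verify: -12*k**3 - 12*k**2 - 10*k - 2 matches t_k.
Telescoping: Σ = s_(10) − s_(2) = -28190 − (-38) = -28152.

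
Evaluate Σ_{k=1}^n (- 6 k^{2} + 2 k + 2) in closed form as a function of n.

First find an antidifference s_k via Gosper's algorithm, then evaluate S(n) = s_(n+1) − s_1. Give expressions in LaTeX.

Ratio r(k) = (k - 3*(k + 1)**2 + 2)/(-3*k**2 + k + 1).
Take A(k)=1, B(k)=1, C(k)=k**2 - k/3 - 1/3.
Key eq: (1)·f(k+1) = (1)·f(k) + (k**2 - k/3 - 1/3).
Bound: deg f ≤ 3.
Solve for f: f(k) = k**2*(k - 2)/3 (degree 3 ≤ 3).
Certificate R = B(k−1)f/C = k**2*(k - 2)/(3*k**2 - k - 1) gives s_k = 2*k**2*(2 - k).
Check: Δs_k = -6*k**2 + 2*k + 2. ✓
Telescope: S(n) = s_(n+1) − s_(1) = -2*n**3 - 2*n**2 + 2*n + 2 − (2) = 2*n*(-n**2 - n + 1).

S(n) = 2 n \left(- n^{2} - n + 1\right)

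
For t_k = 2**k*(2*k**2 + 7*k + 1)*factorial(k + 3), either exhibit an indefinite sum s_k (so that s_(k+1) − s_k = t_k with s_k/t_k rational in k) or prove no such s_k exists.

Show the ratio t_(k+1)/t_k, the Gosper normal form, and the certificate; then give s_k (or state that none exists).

s_k = 2**k*(k - 1)*factorial(k + 3)

The ratio is 2*(2*k**3 + 19*k**2 + 54*k + 40)/(2*k**2 + 7*k + 1).
Take A(k)=2*k + 8, B(k)=1, C(k)=k**2 + 7*k/2 + 1/2.
Solve (2*k + 8)·f(k+1) − (1)·f(k) = k**2 + 7*k/2 + 1/2.
Bound: deg f ≤ 1.
Match coefficients ⇒ f(k) = (k - 1)/2.
R(k) = B(k−1)·f(k)/C(k) = (k - 1)/(2*k**2 + 7*k + 1); s_k = R·t_k = 2**k*(k - 1)*factorial(k + 3).
Δs = 2**k*(2*k**2 + 7*k + 1)*factorial(k + 3), as required.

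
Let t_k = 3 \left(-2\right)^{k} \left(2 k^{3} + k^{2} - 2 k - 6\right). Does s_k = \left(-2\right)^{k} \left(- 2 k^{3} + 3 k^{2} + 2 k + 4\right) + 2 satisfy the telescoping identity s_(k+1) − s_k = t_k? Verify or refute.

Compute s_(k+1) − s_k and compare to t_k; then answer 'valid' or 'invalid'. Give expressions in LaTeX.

s_(k+1) = -2*(-2)**k*(2*k - 2*(k + 1)**3 + 3*(k + 1)**2 + 6) + 2
s_(k+1) − s_k = 3*(-2)**k*(2*k**3 + k**2 - 2*k - 6)
(s_(k+1) − s_k) − t_k = 0

valid (s_(k+1) − s_k reduces to t_k)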